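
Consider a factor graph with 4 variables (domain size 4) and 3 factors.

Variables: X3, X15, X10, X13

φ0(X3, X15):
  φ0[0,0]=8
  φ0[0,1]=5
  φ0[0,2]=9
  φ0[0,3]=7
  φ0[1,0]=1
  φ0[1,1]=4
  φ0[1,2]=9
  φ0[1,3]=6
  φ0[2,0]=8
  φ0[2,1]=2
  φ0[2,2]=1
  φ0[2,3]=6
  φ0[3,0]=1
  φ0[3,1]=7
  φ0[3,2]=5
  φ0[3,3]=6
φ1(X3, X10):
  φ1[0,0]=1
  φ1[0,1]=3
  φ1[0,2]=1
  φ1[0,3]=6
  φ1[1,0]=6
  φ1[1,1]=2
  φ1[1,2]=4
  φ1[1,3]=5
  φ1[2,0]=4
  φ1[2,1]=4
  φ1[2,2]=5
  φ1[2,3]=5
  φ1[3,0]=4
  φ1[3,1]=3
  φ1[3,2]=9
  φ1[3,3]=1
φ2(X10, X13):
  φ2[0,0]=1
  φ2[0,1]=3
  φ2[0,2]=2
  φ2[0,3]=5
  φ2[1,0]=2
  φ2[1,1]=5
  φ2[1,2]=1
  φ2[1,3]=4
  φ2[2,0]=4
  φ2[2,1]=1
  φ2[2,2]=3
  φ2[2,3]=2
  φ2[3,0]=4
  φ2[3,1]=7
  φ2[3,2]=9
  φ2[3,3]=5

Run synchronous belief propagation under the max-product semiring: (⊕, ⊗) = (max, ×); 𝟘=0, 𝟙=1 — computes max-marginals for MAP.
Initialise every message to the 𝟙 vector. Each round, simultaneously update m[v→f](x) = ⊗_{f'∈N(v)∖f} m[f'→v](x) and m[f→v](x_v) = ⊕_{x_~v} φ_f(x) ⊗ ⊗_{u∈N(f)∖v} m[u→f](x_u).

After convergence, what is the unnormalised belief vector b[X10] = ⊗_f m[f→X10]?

b[X10] = [270, 160, 252, 486]

init: all messages = 𝟙 over 4 values
r1 m[φ0→X3] = [9, 9, 8, 7]
r1 m[φ0→X15] = [8, 7, 9, 7]
r1 m[φ1→X3] = [6, 6, 5, 9]
r1 m[φ1→X10] = [6, 4, 9, 6]
r1 m[φ2→X10] = [5, 5, 4, 9]
r1 m[φ2→X13] = [4, 7, 9, 5]
r1 m[X3→φ0] = [1, 1, 1, 1]
r1 m[X3→φ1] = [1, 1, 1, 1]
r1 m[X15→φ0] = [1, 1, 1, 1]
r1 m[X10→φ1] = [1, 1, 1, 1]
r1 m[X10→φ2] = [1, 1, 1, 1]
r1 m[X13→φ2] = [1, 1, 1, 1]
r2 m[φ0→X3] = [9, 9, 8, 7]
r2 m[φ0→X15] = [8, 7, 9, 7]
r2 m[φ1→X3] = [6, 6, 5, 9]
r2 m[φ1→X10] = [6, 4, 9, 6]
r2 m[φ2→X10] = [5, 5, 4, 9]
r2 m[φ2→X13] = [4, 7, 9, 5]
r2 m[X3→φ0] = [6, 6, 5, 9]
r2 m[X3→φ1] = [9, 9, 8, 7]
r2 m[X15→φ0] = [1, 1, 1, 1]
r2 m[X10→φ1] = [5, 5, 4, 9]
r2 m[X10→φ2] = [6, 4, 9, 6]
r2 m[X13→φ2] = [1, 1, 1, 1]
r3 m[φ0→X3] = [9, 9, 8, 7]
r3 m[φ0→X15] = [48, 63, 54, 54]
r3 m[φ1→X3] = [54, 45, 45, 36]
r3 m[φ1→X10] = [54, 32, 63, 54]
r3 m[φ2→X10] = [5, 5, 4, 9]
r3 m[φ2→X13] = [36, 42, 54, 30]
r3 m[X3→φ0] = [6, 6, 5, 9]
r3 m[X3→φ1] = [9, 9, 8, 7]
r3 m[X15→φ0] = [1, 1, 1, 1]
r3 m[X10→φ1] = [5, 5, 4, 9]
r3 m[X10→φ2] = [6, 4, 9, 6]
r3 m[X13→φ2] = [1, 1, 1, 1]
r4 m[φ0→X3] = [9, 9, 8, 7]
r4 m[φ0→X15] = [48, 63, 54, 54]
r4 m[φ1→X3] = [54, 45, 45, 36]
r4 m[φ1→X10] = [54, 32, 63, 54]
r4 m[φ2→X10] = [5, 5, 4, 9]
r4 m[φ2→X13] = [36, 42, 54, 30]
r4 m[X3→φ0] = [54, 45, 45, 36]
r4 m[X3→φ1] = [9, 9, 8, 7]
r4 m[X15→φ0] = [1, 1, 1, 1]
r4 m[X10→φ1] = [5, 5, 4, 9]
r4 m[X10→φ2] = [54, 32, 63, 54]
r4 m[X13→φ2] = [1, 1, 1, 1]
r5 m[φ0→X3] = [9, 9, 8, 7]
r5 m[φ0→X15] = [432, 270, 486, 378]
r5 m[φ1→X3] = [54, 45, 45, 36]
r5 m[φ1→X10] = [54, 32, 63, 54]
r5 m[φ2→X10] = [5, 5, 4, 9]
r5 m[φ2→X13] = [252, 378, 486, 270]
r5 m[X3→φ0] = [54, 45, 45, 36]
r5 m[X3→φ1] = [9, 9, 8, 7]
r5 m[X15→φ0] = [1, 1, 1, 1]
r5 m[X10→φ1] = [5, 5, 4, 9]
r5 m[X10→φ2] = [54, 32, 63, 54]
r5 m[X13→φ2] = [1, 1, 1, 1]
r6 m[φ0→X3] = [9, 9, 8, 7]
r6 m[φ0→X15] = [432, 270, 486, 378]
r6 m[φ1→X3] = [54, 45, 45, 36]
r6 m[φ1→X10] = [54, 32, 63, 54]
r6 m[φ2→X10] = [5, 5, 4, 9]
r6 m[φ2→X13] = [252, 378, 486, 270]
r6 m[X3→φ0] = [54, 45, 45, 36]
r6 m[X3→φ1] = [9, 9, 8, 7]
r6 m[X15→φ0] = [1, 1, 1, 1]
r6 m[X10→φ1] = [5, 5, 4, 9]
r6 m[X10→φ2] = [54, 32, 63, 54]
r6 m[X13→φ2] = [1, 1, 1, 1]
fixed point reached at round 6
b[X10] = ⊗ incoming = [270, 160, 252, 486]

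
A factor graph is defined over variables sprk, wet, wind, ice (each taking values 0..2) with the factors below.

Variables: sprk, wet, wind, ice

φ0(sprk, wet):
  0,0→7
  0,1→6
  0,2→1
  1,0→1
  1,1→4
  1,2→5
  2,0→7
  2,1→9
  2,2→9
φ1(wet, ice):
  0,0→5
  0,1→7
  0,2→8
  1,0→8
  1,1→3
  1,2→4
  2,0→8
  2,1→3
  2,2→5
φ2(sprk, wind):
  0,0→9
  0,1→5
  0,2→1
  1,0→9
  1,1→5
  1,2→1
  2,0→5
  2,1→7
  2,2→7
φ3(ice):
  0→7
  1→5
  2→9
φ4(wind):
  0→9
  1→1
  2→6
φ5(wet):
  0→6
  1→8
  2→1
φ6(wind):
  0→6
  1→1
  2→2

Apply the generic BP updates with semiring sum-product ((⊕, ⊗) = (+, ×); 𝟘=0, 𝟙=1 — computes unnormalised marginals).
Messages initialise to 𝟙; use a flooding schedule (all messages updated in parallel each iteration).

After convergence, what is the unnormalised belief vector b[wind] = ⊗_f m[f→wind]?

b[wind] = [11783232, 183344, 1428672]

init: all messages = 𝟙 over 3 values
r1 m[φ0→sprk] = [14, 10, 25]
r1 m[φ0→wet] = [15, 19, 15]
r1 m[φ1→wet] = [20, 15, 16]
r1 m[φ1→ice] = [21, 13, 17]
r1 m[φ2→sprk] = [15, 15, 19]
r1 m[φ2→wind] = [23, 17, 9]
r1 m[φ3→ice] = [7, 5, 9]
r1 m[φ4→wind] = [9, 1, 6]
r1 m[φ5→wet] = [6, 8, 1]
r1 m[φ6→wind] = [6, 1, 2]
r1 m[sprk→φ0] = [1, 1, 1]
r1 m[sprk→φ2] = [1, 1, 1]
r1 m[wet→φ0] = [1, 1, 1]
r1 m[wet→φ1] = [1, 1, 1]
r1 m[wet→φ5] = [1, 1, 1]
r1 m[wind→φ2] = [1, 1, 1]
r1 m[wind→φ4] = [1, 1, 1]
r1 m[wind→φ6] = [1, 1, 1]
r1 m[ice→φ1] = [1, 1, 1]
r1 m[ice→φ3] = [1, 1, 1]
r2 m[φ0→sprk] = [14, 10, 25]
r2 m[φ0→wet] = [15, 19, 15]
r2 m[φ1→wet] = [20, 15, 16]
r2 m[φ1→ice] = [21, 13, 17]
r2 m[φ2→sprk] = [15, 15, 19]
r2 m[φ2→wind] = [23, 17, 9]
r2 m[φ3→ice] = [7, 5, 9]
r2 m[φ4→wind] = [9, 1, 6]
r2 m[φ5→wet] = [6, 8, 1]
r2 m[φ6→wind] = [6, 1, 2]
r2 m[sprk→φ0] = [15, 15, 19]
r2 m[sprk→φ2] = [14, 10, 25]
r2 m[wet→φ0] = [120, 120, 16]
r2 m[wet→φ1] = [90, 152, 15]
r2 m[wet→φ5] = [300, 285, 240]
r2 m[wind→φ2] = [54, 1, 12]
r2 m[wind→φ4] = [138, 17, 18]
r2 m[wind→φ6] = [207, 17, 54]
r2 m[ice→φ1] = [7, 5, 9]
r2 m[ice→φ3] = [21, 13, 17]
r3 m[φ0→sprk] = [1576, 680, 2064]
r3 m[φ0→wet] = [253, 321, 261]
r3 m[φ1→wet] = [142, 107, 116]
r3 m[φ1→ice] = [1786, 1131, 1403]
r3 m[φ2→sprk] = [503, 503, 361]
r3 m[φ2→wind] = [341, 295, 199]
r3 m[φ3→ice] = [7, 5, 9]
r3 m[φ4→wind] = [9, 1, 6]
r3 m[φ5→wet] = [6, 8, 1]
r3 m[φ6→wind] = [6, 1, 2]
r3 m[sprk→φ0] = [15, 15, 19]
r3 m[sprk→φ2] = [14, 10, 25]
r3 m[wet→φ0] = [120, 120, 16]
r3 m[wet→φ1] = [90, 152, 15]
r3 m[wet→φ5] = [300, 285, 240]
r3 m[wind→φ2] = [54, 1, 12]
r3 m[wind→φ4] = [138, 17, 18]
r3 m[wind→φ6] = [207, 17, 54]
r3 m[ice→φ1] = [7, 5, 9]
r3 m[ice→φ3] = [21, 13, 17]
r4 m[φ0→sprk] = [1576, 680, 2064]
r4 m[φ0→wet] = [253, 321, 261]
r4 m[φ1→wet] = [142, 107, 116]
r4 m[φ1→ice] = [1786, 1131, 1403]
r4 m[φ2→sprk] = [503, 503, 361]
r4 m[φ2→wind] = [341, 295, 199]
r4 m[φ3→ice] = [7, 5, 9]
r4 m[φ4→wind] = [9, 1, 6]
r4 m[φ5→wet] = [6, 8, 1]
r4 m[φ6→wind] = [6, 1, 2]
r4 m[sprk→φ0] = [503, 503, 361]
r4 m[sprk→φ2] = [1576, 680, 2064]
r4 m[wet→φ0] = [852, 856, 116]
r4 m[wet→φ1] = [1518, 2568, 261]
r4 m[wet→φ5] = [35926, 34347, 30276]
r4 m[wind→φ2] = [54, 1, 12]
r4 m[wind→φ4] = [2046, 295, 398]
r4 m[wind→φ6] = [3069, 295, 1194]
r4 m[ice→φ1] = [7, 5, 9]
r4 m[ice→φ3] = [1786, 1131, 1403]
r5 m[φ0→sprk] = [11216, 4856, 14712]
r5 m[φ0→wet] = [6551, 8279, 6267]
r5 m[φ1→wet] = [142, 107, 116]
r5 m[φ1→ice] = [30222, 19113, 23721]
r5 m[φ2→sprk] = [503, 503, 361]
r5 m[φ2→wind] = [30624, 25728, 16704]
r5 m[φ3→ice] = [7, 5, 9]
r5 m[φ4→wind] = [9, 1, 6]
r5 m[φ5→wet] = [6, 8, 1]
r5 m[φ6→wind] = [6, 1, 2]
r5 m[sprk→φ0] = [503, 503, 361]
r5 m[sprk→φ2] = [1576, 680, 2064]
r5 m[wet→φ0] = [852, 856, 116]
r5 m[wet→φ1] = [1518, 2568, 261]
r5 m[wet→φ5] = [35926, 34347, 30276]
r5 m[wind→φ2] = [54, 1, 12]
r5 m[wind→φ4] = [2046, 295, 398]
r5 m[wind→φ6] = [3069, 295, 1194]
r5 m[ice→φ1] = [7, 5, 9]
r5 m[ice→φ3] = [1786, 1131, 1403]
r6 m[φ0→sprk] = [11216, 4856, 14712]
r6 m[φ0→wet] = [6551, 8279, 6267]
r6 m[φ1→wet] = [142, 107, 116]
r6 m[φ1→ice] = [30222, 19113, 23721]
r6 m[φ2→sprk] = [503, 503, 361]
r6 m[φ2→wind] = [30624, 25728, 16704]
r6 m[φ3→ice] = [7, 5, 9]
r6 m[φ4→wind] = [9, 1, 6]
r6 m[φ5→wet] = [6, 8, 1]
r6 m[φ6→wind] = [6, 1, 2]
r6 m[sprk→φ0] = [503, 503, 361]
r6 m[sprk→φ2] = [11216, 4856, 14712]
r6 m[wet→φ0] = [852, 856, 116]
r6 m[wet→φ1] = [39306, 66232, 6267]
r6 m[wet→φ5] = [930242, 885853, 726972]
r6 m[wind→φ2] = [54, 1, 12]
r6 m[wind→φ4] = [183744, 25728, 33408]
r6 m[wind→φ6] = [275616, 25728, 100224]
r6 m[ice→φ1] = [7, 5, 9]
r6 m[ice→φ3] = [30222, 19113, 23721]
r7 m[φ0→sprk] = [11216, 4856, 14712]
r7 m[φ0→wet] = [6551, 8279, 6267]
r7 m[φ1→wet] = [142, 107, 116]
r7 m[φ1→ice] = [776522, 492639, 610711]
r7 m[φ2→sprk] = [503, 503, 361]
r7 m[φ2→wind] = [218208, 183344, 119056]
r7 m[φ3→ice] = [7, 5, 9]
r7 m[φ4→wind] = [9, 1, 6]
r7 m[φ5→wet] = [6, 8, 1]
r7 m[φ6→wind] = [6, 1, 2]
r7 m[sprk→φ0] = [503, 503, 361]
r7 m[sprk→φ2] = [11216, 4856, 14712]
r7 m[wet→φ0] = [852, 856, 116]
r7 m[wet→φ1] = [39306, 66232, 6267]
r7 m[wet→φ5] = [930242, 885853, 726972]
r7 m[wind→φ2] = [54, 1, 12]
r7 m[wind→φ4] = [183744, 25728, 33408]
r7 m[wind→φ6] = [275616, 25728, 100224]
r7 m[ice→φ1] = [7, 5, 9]
r7 m[ice→φ3] = [30222, 19113, 23721]
r8 m[φ0→sprk] = [11216, 4856, 14712]
r8 m[φ0→wet] = [6551, 8279, 6267]
r8 m[φ1→wet] = [142, 107, 116]
r8 m[φ1→ice] = [776522, 492639, 610711]
r8 m[φ2→sprk] = [503, 503, 361]
r8 m[φ2→wind] = [218208, 183344, 119056]
r8 m[φ3→ice] = [7, 5, 9]
r8 m[φ4→wind] = [9, 1, 6]
r8 m[φ5→wet] = [6, 8, 1]
r8 m[φ6→wind] = [6, 1, 2]
r8 m[sprk→φ0] = [503, 503, 361]
r8 m[sprk→φ2] = [11216, 4856, 14712]
r8 m[wet→φ0] = [852, 856, 116]
r8 m[wet→φ1] = [39306, 66232, 6267]
r8 m[wet→φ5] = [930242, 885853, 726972]
r8 m[wind→φ2] = [54, 1, 12]
r8 m[wind→φ4] = [1309248, 183344, 238112]
r8 m[wind→φ6] = [1963872, 183344, 714336]
r8 m[ice→φ1] = [7, 5, 9]
r8 m[ice→φ3] = [776522, 492639, 610711]
r9 m[φ0→sprk] = [11216, 4856, 14712]
r9 m[φ0→wet] = [6551, 8279, 6267]
r9 m[φ1→wet] = [142, 107, 116]
r9 m[φ1→ice] = [776522, 492639, 610711]
r9 m[φ2→sprk] = [503, 503, 361]
r9 m[φ2→wind] = [218208, 183344, 119056]
r9 m[φ3→ice] = [7, 5, 9]
r9 m[φ4→wind] = [9, 1, 6]
r9 m[φ5→wet] = [6, 8, 1]
r9 m[φ6→wind] = [6, 1, 2]
r9 m[sprk→φ0] = [503, 503, 361]
r9 m[sprk→φ2] = [11216, 4856, 14712]
r9 m[wet→φ0] = [852, 856, 116]
r9 m[wet→φ1] = [39306, 66232, 6267]
r9 m[wet→φ5] = [930242, 885853, 726972]
r9 m[wind→φ2] = [54, 1, 12]
r9 m[wind→φ4] = [1309248, 183344, 238112]
r9 m[wind→φ6] = [1963872, 183344, 714336]
r9 m[ice→φ1] = [7, 5, 9]
r9 m[ice→φ3] = [776522, 492639, 610711]
fixed point reached at round 9
b[wind] = ⊗ incoming = [11783232, 183344, 1428672]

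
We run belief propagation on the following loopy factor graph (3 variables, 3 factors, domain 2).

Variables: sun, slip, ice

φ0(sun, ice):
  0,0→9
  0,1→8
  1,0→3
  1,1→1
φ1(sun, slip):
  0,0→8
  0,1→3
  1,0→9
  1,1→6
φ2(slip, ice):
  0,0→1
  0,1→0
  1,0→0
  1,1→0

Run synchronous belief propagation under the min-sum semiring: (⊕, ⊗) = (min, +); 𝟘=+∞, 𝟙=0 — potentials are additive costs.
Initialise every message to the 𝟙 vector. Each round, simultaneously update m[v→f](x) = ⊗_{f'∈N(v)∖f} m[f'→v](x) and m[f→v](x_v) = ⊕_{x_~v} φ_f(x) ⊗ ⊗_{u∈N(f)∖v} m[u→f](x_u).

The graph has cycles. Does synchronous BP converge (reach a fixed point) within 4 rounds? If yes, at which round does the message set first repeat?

init: all messages = 𝟙 over 2 values
r1 m[φ0→sun] = [8, 1]
r1 m[φ0→ice] = [3, 1]
r1 m[φ1→sun] = [3, 6]
r1 m[φ1→slip] = [8, 3]
r1 m[φ2→slip] = [0, 0]
r1 m[φ2→ice] = [0, 0]
r1 m[sun→φ0] = [0, 0]
r1 m[sun→φ1] = [0, 0]
r1 m[slip→φ1] = [0, 0]
r1 m[slip→φ2] = [0, 0]
r1 m[ice→φ0] = [0, 0]
r1 m[ice→φ2] = [0, 0]
r2 m[φ0→sun] = [8, 1]
r2 m[φ0→ice] = [3, 1]
r2 m[φ1→sun] = [3, 6]
r2 m[φ1→slip] = [8, 3]
r2 m[φ2→slip] = [0, 0]
r2 m[φ2→ice] = [0, 0]
r2 m[sun→φ0] = [3, 6]
r2 m[sun→φ1] = [8, 1]
r2 m[slip→φ1] = [0, 0]
r2 m[slip→φ2] = [8, 3]
r2 m[ice→φ0] = [0, 0]
r2 m[ice→φ2] = [3, 1]
r3 m[φ0→sun] = [8, 1]
r3 m[φ0→ice] = [9, 7]
r3 m[φ1→sun] = [3, 6]
r3 m[φ1→slip] = [10, 7]
r3 m[φ2→slip] = [1, 1]
r3 m[φ2→ice] = [3, 3]
r3 m[sun→φ0] = [3, 6]
r3 m[sun→φ1] = [8, 1]
r3 m[slip→φ1] = [0, 0]
r3 m[slip→φ2] = [8, 3]
r3 m[ice→φ0] = [0, 0]
r3 m[ice→φ2] = [3, 1]
r4 m[φ0→sun] = [8, 1]
r4 m[φ0→ice] = [9, 7]
r4 m[φ1→sun] = [3, 6]
r4 m[φ1→slip] = [10, 7]
r4 m[φ2→slip] = [1, 1]
r4 m[φ2→ice] = [3, 3]
r4 m[sun→φ0] = [3, 6]
r4 m[sun→φ1] = [8, 1]
r4 m[slip→φ1] = [1, 1]
r4 m[slip→φ2] = [10, 7]
r4 m[ice→φ0] = [3, 3]
r4 m[ice→φ2] = [9, 7]
no fixed point within 4 rounds

NOT CONVERGED within 4 rounds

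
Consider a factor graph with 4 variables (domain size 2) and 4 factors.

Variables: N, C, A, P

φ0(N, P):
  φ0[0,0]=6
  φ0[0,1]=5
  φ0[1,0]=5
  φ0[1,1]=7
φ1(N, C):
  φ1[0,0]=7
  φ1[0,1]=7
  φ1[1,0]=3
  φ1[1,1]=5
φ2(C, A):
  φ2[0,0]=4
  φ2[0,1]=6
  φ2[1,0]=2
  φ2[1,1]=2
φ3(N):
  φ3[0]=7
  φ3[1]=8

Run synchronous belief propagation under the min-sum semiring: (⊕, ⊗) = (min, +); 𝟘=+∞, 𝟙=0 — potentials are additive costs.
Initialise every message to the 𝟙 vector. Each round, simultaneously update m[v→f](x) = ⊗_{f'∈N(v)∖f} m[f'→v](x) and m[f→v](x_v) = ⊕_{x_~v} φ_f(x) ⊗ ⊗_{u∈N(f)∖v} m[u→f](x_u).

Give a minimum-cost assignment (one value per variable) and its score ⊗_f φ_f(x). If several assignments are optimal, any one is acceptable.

assignment: (N=1, C=0, A=0, P=0); score = 20

init: all messages = 𝟙 over 2 values
r1 m[φ0→N] = [5, 5]
r1 m[φ0→P] = [5, 5]
r1 m[φ1→N] = [7, 3]
r1 m[φ1→C] = [3, 5]
r1 m[φ2→C] = [4, 2]
r1 m[φ2→A] = [2, 2]
r1 m[φ3→N] = [7, 8]
r1 m[N→φ0] = [0, 0]
r1 m[N→φ1] = [0, 0]
r1 m[N→φ3] = [0, 0]
r1 m[C→φ1] = [0, 0]
r1 m[C→φ2] = [0, 0]
r1 m[A→φ2] = [0, 0]
r1 m[P→φ0] = [0, 0]
r2 m[φ0→N] = [5, 5]
r2 m[φ0→P] = [5, 5]
r2 m[φ1→N] = [7, 3]
r2 m[φ1→C] = [3, 5]
r2 m[φ2→C] = [4, 2]
r2 m[φ2→A] = [2, 2]
r2 m[φ3→N] = [7, 8]
r2 m[N→φ0] = [14, 11]
r2 m[N→φ1] = [12, 13]
r2 m[N→φ3] = [12, 8]
r2 m[C→φ1] = [4, 2]
r2 m[C→φ2] = [3, 5]
r2 m[A→φ2] = [0, 0]
r2 m[P→φ0] = [0, 0]
r3 m[φ0→N] = [5, 5]
r3 m[φ0→P] = [16, 18]
r3 m[φ1→N] = [9, 7]
r3 m[φ1→C] = [16, 18]
r3 m[φ2→C] = [4, 2]
r3 m[φ2→A] = [7, 7]
r3 m[φ3→N] = [7, 8]
r3 m[N→φ0] = [14, 11]
r3 m[N→φ1] = [12, 13]
r3 m[N→φ3] = [12, 8]
r3 m[C→φ1] = [4, 2]
r3 m[C→φ2] = [3, 5]
r3 m[A→φ2] = [0, 0]
r3 m[P→φ0] = [0, 0]
r4 m[φ0→N] = [5, 5]
r4 m[φ0→P] = [16, 18]
r4 m[φ1→N] = [9, 7]
r4 m[φ1→C] = [16, 18]
r4 m[φ2→C] = [4, 2]
r4 m[φ2→A] = [7, 7]
r4 m[φ3→N] = [7, 8]
r4 m[N→φ0] = [16, 15]
r4 m[N→φ1] = [12, 13]
r4 m[N→φ3] = [14, 12]
r4 m[C→φ1] = [4, 2]
r4 m[C→φ2] = [16, 18]
r4 m[A→φ2] = [0, 0]
r4 m[P→φ0] = [0, 0]
r5 m[φ0→N] = [5, 5]
r5 m[φ0→P] = [20, 21]
r5 m[φ1→N] = [9, 7]
r5 m[φ1→C] = [16, 18]
r5 m[φ2→C] = [4, 2]
r5 m[φ2→A] = [20, 20]
r5 m[φ3→N] = [7, 8]
r5 m[N→φ0] = [16, 15]
r5 m[N→φ1] = [12, 13]
r5 m[N→φ3] = [14, 12]
r5 m[C→φ1] = [4, 2]
r5 m[C→φ2] = [16, 18]
r5 m[A→φ2] = [0, 0]
r5 m[P→φ0] = [0, 0]
r6 m[φ0→N] = [5, 5]
r6 m[φ0→P] = [20, 21]
r6 m[φ1→N] = [9, 7]
r6 m[φ1→C] = [16, 18]
r6 m[φ2→C] = [4, 2]
r6 m[φ2→A] = [20, 20]
r6 m[φ3→N] = [7, 8]
r6 m[N→φ0] = [16, 15]
r6 m[N→φ1] = [12, 13]
r6 m[N→φ3] = [14, 12]
r6 m[C→φ1] = [4, 2]
r6 m[C→φ2] = [16, 18]
r6 m[A→φ2] = [0, 0]
r6 m[P→φ0] = [0, 0]
fixed point reached at round 6
traceback from N: (N=1, C=0, A=0, P=0), score=20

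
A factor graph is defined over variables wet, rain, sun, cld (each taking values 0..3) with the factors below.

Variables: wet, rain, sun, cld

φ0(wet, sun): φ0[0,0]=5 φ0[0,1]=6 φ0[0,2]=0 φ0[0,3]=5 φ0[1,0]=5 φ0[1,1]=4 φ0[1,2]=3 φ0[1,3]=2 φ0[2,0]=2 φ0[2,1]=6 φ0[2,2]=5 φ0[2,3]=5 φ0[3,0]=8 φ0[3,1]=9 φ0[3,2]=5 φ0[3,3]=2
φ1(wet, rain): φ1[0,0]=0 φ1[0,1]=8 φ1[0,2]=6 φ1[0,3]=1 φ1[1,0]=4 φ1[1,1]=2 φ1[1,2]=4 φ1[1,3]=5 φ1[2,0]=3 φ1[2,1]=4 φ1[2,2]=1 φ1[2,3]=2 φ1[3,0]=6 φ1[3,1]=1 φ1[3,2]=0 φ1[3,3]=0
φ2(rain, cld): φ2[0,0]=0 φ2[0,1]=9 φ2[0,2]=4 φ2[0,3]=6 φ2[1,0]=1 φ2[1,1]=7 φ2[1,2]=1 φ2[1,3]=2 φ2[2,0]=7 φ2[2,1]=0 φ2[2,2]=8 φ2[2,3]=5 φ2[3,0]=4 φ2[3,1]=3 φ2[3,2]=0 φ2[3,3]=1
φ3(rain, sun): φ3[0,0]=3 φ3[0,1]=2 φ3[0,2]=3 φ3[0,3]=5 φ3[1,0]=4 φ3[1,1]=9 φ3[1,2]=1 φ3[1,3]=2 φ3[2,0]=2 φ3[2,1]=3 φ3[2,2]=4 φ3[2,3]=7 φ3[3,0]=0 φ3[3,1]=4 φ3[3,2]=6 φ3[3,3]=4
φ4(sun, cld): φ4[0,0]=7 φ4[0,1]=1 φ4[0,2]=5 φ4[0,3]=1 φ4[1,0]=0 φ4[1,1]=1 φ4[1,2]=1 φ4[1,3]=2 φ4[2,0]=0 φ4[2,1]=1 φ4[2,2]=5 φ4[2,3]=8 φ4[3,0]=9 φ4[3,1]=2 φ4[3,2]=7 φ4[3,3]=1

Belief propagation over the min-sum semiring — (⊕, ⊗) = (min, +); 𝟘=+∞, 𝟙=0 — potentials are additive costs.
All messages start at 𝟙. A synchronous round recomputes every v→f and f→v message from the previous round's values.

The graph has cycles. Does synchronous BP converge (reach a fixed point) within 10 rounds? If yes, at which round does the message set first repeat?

init: all messages = 𝟙 over 4 values
r1 m[φ0→wet] = [0, 2, 2, 2]
r1 m[φ0→sun] = [2, 4, 0, 2]
r1 m[φ1→wet] = [0, 2, 1, 0]
r1 m[φ1→rain] = [0, 1, 0, 0]
r1 m[φ2→rain] = [0, 1, 0, 0]
r1 m[φ2→cld] = [0, 0, 0, 1]
r1 m[φ3→rain] = [2, 1, 2, 0]
r1 m[φ3→sun] = [0, 2, 1, 2]
r1 m[φ4→sun] = [1, 0, 0, 1]
r1 m[φ4→cld] = [0, 1, 1, 1]
r1 m[wet→φ0] = [0, 0, 0, 0]
r1 m[wet→φ1] = [0, 0, 0, 0]
r1 m[rain→φ1] = [0, 0, 0, 0]
r1 m[rain→φ2] = [0, 0, 0, 0]
r1 m[rain→φ3] = [0, 0, 0, 0]
r1 m[sun→φ0] = [0, 0, 0, 0]
r1 m[sun→φ3] = [0, 0, 0, 0]
r1 m[sun→φ4] = [0, 0, 0, 0]
r1 m[cld→φ2] = [0, 0, 0, 0]
r1 m[cld→φ4] = [0, 0, 0, 0]
r2 m[φ0→wet] = [0, 2, 2, 2]
r2 m[φ0→sun] = [2, 4, 0, 2]
r2 m[φ1→wet] = [0, 2, 1, 0]
r2 m[φ1→rain] = [0, 1, 0, 0]
r2 m[φ2→rain] = [0, 1, 0, 0]
r2 m[φ2→cld] = [0, 0, 0, 1]
r2 m[φ3→rain] = [2, 1, 2, 0]
r2 m[φ3→sun] = [0, 2, 1, 2]
r2 m[φ4→sun] = [1, 0, 0, 1]
r2 m[φ4→cld] = [0, 1, 1, 1]
r2 m[wet→φ0] = [0, 2, 1, 0]
r2 m[wet→φ1] = [0, 2, 2, 2]
r2 m[rain→φ1] = [2, 2, 2, 0]
r2 m[rain→φ2] = [2, 2, 2, 0]
r2 m[rain→φ3] = [0, 2, 0, 0]
r2 m[sun→φ0] = [1, 2, 1, 3]
r2 m[sun→φ3] = [3, 4, 0, 3]
r2 m[sun→φ4] = [2, 6, 1, 4]
r2 m[cld→φ2] = [0, 1, 1, 1]
r2 m[cld→φ4] = [0, 0, 0, 1]
r3 m[φ0→wet] = [1, 4, 3, 5]
r3 m[φ0→sun] = [3, 6, 0, 2]
r3 m[φ1→wet] = [1, 4, 2, 0]
r3 m[φ1→rain] = [0, 3, 2, 1]
r3 m[φ2→rain] = [0, 1, 1, 1]
r3 m[φ2→cld] = [2, 2, 0, 1]
r3 m[φ3→rain] = [3, 1, 4, 3]
r3 m[φ3→sun] = [0, 2, 3, 4]
r3 m[φ4→sun] = [1, 0, 0, 2]
r3 m[φ4→cld] = [1, 2, 6, 3]
r3 m[wet→φ0] = [0, 2, 1, 0]
r3 m[wet→φ1] = [0, 2, 2, 2]
r3 m[rain→φ1] = [2, 2, 2, 0]
r3 m[rain→φ2] = [2, 2, 2, 0]
r3 m[rain→φ3] = [0, 2, 0, 0]
r3 m[sun→φ0] = [1, 2, 1, 3]
r3 m[sun→φ3] = [3, 4, 0, 3]
r3 m[sun→φ4] = [2, 6, 1, 4]
r3 m[cld→φ2] = [0, 1, 1, 1]
r3 m[cld→φ4] = [0, 0, 0, 1]
r4 m[φ0→wet] = [1, 4, 3, 5]
r4 m[φ0→sun] = [3, 6, 0, 2]
r4 m[φ1→wet] = [1, 4, 2, 0]
r4 m[φ1→rain] = [0, 3, 2, 1]
r4 m[φ2→rain] = [0, 1, 1, 1]
r4 m[φ2→cld] = [2, 2, 0, 1]
r4 m[φ3→rain] = [3, 1, 4, 3]
r4 m[φ3→sun] = [0, 2, 3, 4]
r4 m[φ4→sun] = [1, 0, 0, 2]
r4 m[φ4→cld] = [1, 2, 6, 3]
r4 m[wet→φ0] = [1, 4, 2, 0]
r4 m[wet→φ1] = [1, 4, 3, 5]
r4 m[rain→φ1] = [3, 2, 5, 4]
r4 m[rain→φ2] = [3, 4, 6, 4]
r4 m[rain→φ3] = [0, 4, 3, 2]
r4 m[sun→φ0] = [1, 2, 3, 6]
r4 m[sun→φ3] = [4, 6, 0, 4]
r4 m[sun→φ4] = [3, 8, 3, 6]
r4 m[cld→φ2] = [1, 2, 6, 3]
r4 m[cld→φ4] = [2, 2, 0, 1]
r5 m[φ0→wet] = [3, 6, 3, 8]
r5 m[φ0→sun] = [4, 7, 1, 2]
r5 m[φ1→wet] = [3, 4, 6, 3]
r5 m[φ1→rain] = [1, 6, 4, 2]
r5 m[φ2→rain] = [1, 2, 2, 4]
r5 m[φ2→cld] = [3, 6, 4, 5]
r5 m[φ3→rain] = [3, 1, 4, 4]
r5 m[φ3→sun] = [2, 2, 3, 5]
r5 m[φ4→sun] = [2, 1, 2, 2]
r5 m[φ4→cld] = [3, 4, 8, 4]
r5 m[wet→φ0] = [1, 4, 2, 0]
r5 m[wet→φ1] = [1, 4, 3, 5]
r5 m[rain→φ1] = [3, 2, 5, 4]
r5 m[rain→φ2] = [3, 4, 6, 4]
r5 m[rain→φ3] = [0, 4, 3, 2]
r5 m[sun→φ0] = [1, 2, 3, 6]
r5 m[sun→φ3] = [4, 6, 0, 4]
r5 m[sun→φ4] = [3, 8, 3, 6]
r5 m[cld→φ2] = [1, 2, 6, 3]
r5 m[cld→φ4] = [2, 2, 0, 1]
r6 m[φ0→wet] = [3, 6, 3, 8]
r6 m[φ0→sun] = [4, 7, 1, 2]
r6 m[φ1→wet] = [3, 4, 6, 3]
r6 m[φ1→rain] = [1, 6, 4, 2]
r6 m[φ2→rain] = [1, 2, 2, 4]
r6 m[φ2→cld] = [3, 6, 4, 5]
r6 m[φ3→rain] = [3, 1, 4, 4]
r6 m[φ3→sun] = [2, 2, 3, 5]
r6 m[φ4→sun] = [2, 1, 2, 2]
r6 m[φ4→cld] = [3, 4, 8, 4]
r6 m[wet→φ0] = [3, 4, 6, 3]
r6 m[wet→φ1] = [3, 6, 3, 8]
r6 m[rain→φ1] = [4, 3, 6, 8]
r6 m[rain→φ2] = [4, 7, 8, 6]
r6 m[rain→φ3] = [2, 8, 6, 6]
r6 m[sun→φ0] = [4, 3, 5, 7]
r6 m[sun→φ3] = [6, 8, 3, 4]
r6 m[sun→φ4] = [6, 9, 4, 7]
r6 m[cld→φ2] = [3, 4, 8, 4]
r6 m[cld→φ4] = [3, 6, 4, 5]
r7 m[φ0→wet] = [5, 7, 6, 9]
r7 m[φ0→sun] = [8, 8, 3, 5]
r7 m[φ1→wet] = [4, 5, 7, 4]
r7 m[φ1→rain] = [3, 7, 4, 4]
r7 m[φ2→rain] = [3, 4, 4, 5]
r7 m[φ2→cld] = [4, 8, 6, 7]
r7 m[φ3→rain] = [6, 4, 7, 6]
r7 m[φ3→sun] = [5, 4, 5, 7]
r7 m[φ4→sun] = [6, 3, 3, 6]
r7 m[φ4→cld] = [4, 5, 9, 7]
r7 m[wet→φ0] = [3, 4, 6, 3]
r7 m[wet→φ1] = [3, 6, 3, 8]
r7 m[rain→φ1] = [4, 3, 6, 8]
r7 m[rain→φ2] = [4, 7, 8, 6]
r7 m[rain→φ3] = [2, 8, 6, 6]
r7 m[sun→φ0] = [4, 3, 5, 7]
r7 m[sun→φ3] = [6, 8, 3, 4]
r7 m[sun→φ4] = [6, 9, 4, 7]
r7 m[cld→φ2] = [3, 4, 8, 4]
r7 m[cld→φ4] = [3, 6, 4, 5]
r8 m[φ0→wet] = [5, 7, 6, 9]
r8 m[φ0→sun] = [8, 8, 3, 5]
r8 m[φ1→wet] = [4, 5, 7, 4]
r8 m[φ1→rain] = [3, 7, 4, 4]
r8 m[φ2→rain] = [3, 4, 4, 5]
r8 m[φ2→cld] = [4, 8, 6, 7]
r8 m[φ3→rain] = [6, 4, 7, 6]
r8 m[φ3→sun] = [5, 4, 5, 7]
r8 m[φ4→sun] = [6, 3, 3, 6]
r8 m[φ4→cld] = [4, 5, 9, 7]
r8 m[wet→φ0] = [4, 5, 7, 4]
r8 m[wet→φ1] = [5, 7, 6, 9]
r8 m[rain→φ1] = [9, 8, 11, 11]
r8 m[rain→φ2] = [9, 11, 11, 10]
r8 m[rain→φ3] = [6, 11, 8, 9]
r8 m[sun→φ0] = [11, 7, 8, 13]
r8 m[sun→φ3] = [14, 11, 6, 11]
r8 m[sun→φ4] = [13, 12, 8, 12]
r8 m[cld→φ2] = [4, 5, 9, 7]
r8 m[cld→φ4] = [4, 8, 6, 7]
r9 m[φ0→wet] = [8, 11, 13, 13]
r9 m[φ0→sun] = [9, 9, 4, 6]
r9 m[φ1→wet] = [9, 10, 12, 9]
r9 m[φ1→rain] = [5, 9, 7, 6]
r9 m[φ2→rain] = [4, 5, 5, 8]
r9 m[φ2→cld] = [9, 11, 10, 11]
r9 m[φ3→rain] = [9, 7, 10, 12]
r9 m[φ3→sun] = [9, 8, 9, 11]
r9 m[φ4→sun] = [8, 4, 4, 8]
r9 m[φ4→cld] = [8, 9, 13, 13]
r9 m[wet→φ0] = [4, 5, 7, 4]
r9 m[wet→φ1] = [5, 7, 6, 9]
r9 m[rain→φ1] = [9, 8, 11, 11]
r9 m[rain→φ2] = [9, 11, 11, 10]
r9 m[rain→φ3] = [6, 11, 8, 9]
r9 m[sun→φ0] = [11, 7, 8, 13]
r9 m[sun→φ3] = [14, 11, 6, 11]
r9 m[sun→φ4] = [13, 12, 8, 12]
r9 m[cld→φ2] = [4, 5, 9, 7]
r9 m[cld→φ4] = [4, 8, 6, 7]
r10 m[φ0→wet] = [8, 11, 13, 13]
r10 m[φ0→sun] = [9, 9, 4, 6]
r10 m[φ1→wet] = [9, 10, 12, 9]
r10 m[φ1→rain] = [5, 9, 7, 6]
r10 m[φ2→rain] = [4, 5, 5, 8]
r10 m[φ2→cld] = [9, 11, 10, 11]
r10 m[φ3→rain] = [9, 7, 10, 12]
r10 m[φ3→sun] = [9, 8, 9, 11]
r10 m[φ4→sun] = [8, 4, 4, 8]
r10 m[φ4→cld] = [8, 9, 13, 13]
r10 m[wet→φ0] = [9, 10, 12, 9]
r10 m[wet→φ1] = [8, 11, 13, 13]
r10 m[rain→φ1] = [13, 12, 15, 20]
r10 m[rain→φ2] = [14, 16, 17, 18]
r10 m[rain→φ3] = [9, 14, 12, 14]
r10 m[sun→φ0] = [17, 12, 13, 19]
r10 m[sun→φ3] = [17, 13, 8, 14]
r10 m[sun→φ4] = [18, 17, 13, 17]
r10 m[cld→φ2] = [8, 9, 13, 13]
r10 m[cld→φ4] = [9, 11, 10, 11]
no fixed point within 10 rounds

NOT CONVERGED within 10 rounds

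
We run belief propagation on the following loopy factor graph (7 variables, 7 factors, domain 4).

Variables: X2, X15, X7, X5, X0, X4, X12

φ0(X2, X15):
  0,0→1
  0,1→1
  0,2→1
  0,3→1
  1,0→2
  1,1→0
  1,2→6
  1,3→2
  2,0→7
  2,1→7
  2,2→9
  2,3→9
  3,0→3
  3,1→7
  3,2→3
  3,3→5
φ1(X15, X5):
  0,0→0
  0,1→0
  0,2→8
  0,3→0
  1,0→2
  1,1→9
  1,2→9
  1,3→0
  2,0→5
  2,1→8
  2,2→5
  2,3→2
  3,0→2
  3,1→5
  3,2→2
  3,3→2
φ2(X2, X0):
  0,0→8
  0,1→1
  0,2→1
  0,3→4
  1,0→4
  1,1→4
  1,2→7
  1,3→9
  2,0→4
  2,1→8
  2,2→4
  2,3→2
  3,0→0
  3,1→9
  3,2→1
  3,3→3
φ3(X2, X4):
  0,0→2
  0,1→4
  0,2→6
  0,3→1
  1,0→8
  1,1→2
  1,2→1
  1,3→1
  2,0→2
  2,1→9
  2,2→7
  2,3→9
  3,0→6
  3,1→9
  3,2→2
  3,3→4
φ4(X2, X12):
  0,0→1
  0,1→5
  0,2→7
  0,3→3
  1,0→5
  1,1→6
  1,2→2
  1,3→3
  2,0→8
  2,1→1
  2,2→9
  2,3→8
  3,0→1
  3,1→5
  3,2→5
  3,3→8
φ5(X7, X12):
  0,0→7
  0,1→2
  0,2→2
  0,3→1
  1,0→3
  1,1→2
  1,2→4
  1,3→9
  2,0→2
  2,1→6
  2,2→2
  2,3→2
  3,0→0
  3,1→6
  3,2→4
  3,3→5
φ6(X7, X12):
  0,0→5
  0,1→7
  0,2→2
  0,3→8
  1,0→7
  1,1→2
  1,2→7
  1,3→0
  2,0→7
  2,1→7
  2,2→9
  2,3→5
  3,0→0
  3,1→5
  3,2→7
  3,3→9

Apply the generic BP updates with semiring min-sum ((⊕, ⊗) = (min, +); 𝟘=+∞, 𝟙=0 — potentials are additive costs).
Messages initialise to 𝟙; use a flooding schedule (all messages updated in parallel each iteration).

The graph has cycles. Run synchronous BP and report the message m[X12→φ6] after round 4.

message @ round 4 = [4, 10, 11, 9]

init: all messages = 𝟙 over 4 values
r1 m[φ0→X2] = [1, 0, 7, 3]
r1 m[φ0→X15] = [1, 0, 1, 1]
r1 m[φ1→X15] = [0, 0, 2, 2]
r1 m[φ1→X5] = [0, 0, 2, 0]
r1 m[φ2→X2] = [1, 4, 2, 0]
r1 m[φ2→X0] = [0, 1, 1, 2]
r1 m[φ3→X2] = [1, 1, 2, 2]
r1 m[φ3→X4] = [2, 2, 1, 1]
r1 m[φ4→X2] = [1, 2, 1, 1]
r1 m[φ4→X12] = [1, 1, 2, 3]
r1 m[φ5→X7] = [1, 2, 2, 0]
r1 m[φ5→X12] = [0, 2, 2, 1]
r1 m[φ6→X7] = [2, 0, 5, 0]
r1 m[φ6→X12] = [0, 2, 2, 0]
r1 m[X2→φ0] = [0, 0, 0, 0]
r1 m[X2→φ2] = [0, 0, 0, 0]
r1 m[X2→φ3] = [0, 0, 0, 0]
r1 m[X2→φ4] = [0, 0, 0, 0]
r1 m[X15→φ0] = [0, 0, 0, 0]
r1 m[X15→φ1] = [0, 0, 0, 0]
r1 m[X7→φ5] = [0, 0, 0, 0]
r1 m[X7→φ6] = [0, 0, 0, 0]
r1 m[X5→φ1] = [0, 0, 0, 0]
r1 m[X0→φ2] = [0, 0, 0, 0]
r1 m[X4→φ3] = [0, 0, 0, 0]
r1 m[X12→φ4] = [0, 0, 0, 0]
r1 m[X12→φ5] = [0, 0, 0, 0]
r1 m[X12→φ6] = [0, 0, 0, 0]
r2 m[φ0→X2] = [1, 0, 7, 3]
r2 m[φ0→X15] = [1, 0, 1, 1]
r2 m[φ1→X15] = [0, 0, 2, 2]
r2 m[φ1→X5] = [0, 0, 2, 0]
r2 m[φ2→X2] = [1, 4, 2, 0]
r2 m[φ2→X0] = [0, 1, 1, 2]
r2 m[φ3→X2] = [1, 1, 2, 2]
r2 m[φ3→X4] = [2, 2, 1, 1]
r2 m[φ4→X2] = [1, 2, 1, 1]
r2 m[φ4→X12] = [1, 1, 2, 3]
r2 m[φ5→X7] = [1, 2, 2, 0]
r2 m[φ5→X12] = [0, 2, 2, 1]
r2 m[φ6→X7] = [2, 0, 5, 0]
r2 m[φ6→X12] = [0, 2, 2, 0]
r2 m[X2→φ0] = [3, 7, 5, 3]
r2 m[X2→φ2] = [3, 3, 10, 6]
r2 m[X2→φ3] = [3, 6, 10, 4]
r2 m[X2→φ4] = [3, 5, 11, 5]
r2 m[X15→φ0] = [0, 0, 2, 2]
r2 m[X15→φ1] = [1, 0, 1, 1]
r2 m[X7→φ5] = [2, 0, 5, 0]
r2 m[X7→φ6] = [1, 2, 2, 0]
r2 m[X5→φ1] = [0, 0, 0, 0]
r2 m[X0→φ2] = [0, 0, 0, 0]
r2 m[X4→φ3] = [0, 0, 0, 0]
r2 m[X12→φ4] = [0, 4, 4, 1]
r2 m[X12→φ5] = [1, 3, 4, 3]
r2 m[X12→φ6] = [1, 3, 4, 4]
r3 m[φ0→X2] = [1, 0, 7, 3]
r3 m[φ0→X15] = [4, 4, 4, 4]
r3 m[φ1→X15] = [0, 0, 2, 2]
r3 m[φ1→X5] = [1, 1, 3, 0]
r3 m[φ2→X2] = [1, 4, 2, 0]
r3 m[φ2→X0] = [6, 4, 4, 7]
r3 m[φ3→X2] = [1, 1, 2, 2]
r3 m[φ3→X4] = [5, 7, 6, 4]
r3 m[φ4→X2] = [1, 4, 5, 1]
r3 m[φ4→X12] = [4, 8, 7, 6]
r3 m[φ5→X7] = [4, 4, 3, 1]
r3 m[φ5→X12] = [0, 2, 4, 3]
r3 m[φ6→X7] = [6, 4, 8, 1]
r3 m[φ6→X12] = [0, 4, 3, 2]
r3 m[X2→φ0] = [3, 7, 5, 3]
r3 m[X2→φ2] = [3, 3, 10, 6]
r3 m[X2→φ3] = [3, 6, 10, 4]
r3 m[X2→φ4] = [3, 5, 11, 5]
r3 m[X15→φ0] = [0, 0, 2, 2]
r3 m[X15→φ1] = [1, 0, 1, 1]
r3 m[X7→φ5] = [2, 0, 5, 0]
r3 m[X7→φ6] = [1, 2, 2, 0]
r3 m[X5→φ1] = [0, 0, 0, 0]
r3 m[X0→φ2] = [0, 0, 0, 0]
r3 m[X4→φ3] = [0, 0, 0, 0]
r3 m[X12→φ4] = [0, 4, 4, 1]
r3 m[X12→φ5] = [1, 3, 4, 3]
r3 m[X12→φ6] = [1, 3, 4, 4]
r4 m[φ0→X2] = [1, 0, 7, 3]
r4 m[φ0→X15] = [4, 4, 4, 4]
r4 m[φ1→X15] = [0, 0, 2, 2]
r4 m[φ1→X5] = [1, 1, 3, 0]
r4 m[φ2→X2] = [1, 4, 2, 0]
r4 m[φ2→X0] = [6, 4, 4, 7]
r4 m[φ3→X2] = [1, 1, 2, 2]
r4 m[φ3→X4] = [5, 7, 6, 4]
r4 m[φ4→X2] = [1, 4, 5, 1]
r4 m[φ4→X12] = [4, 8, 7, 6]
r4 m[φ5→X7] = [4, 4, 3, 1]
r4 m[φ5→X12] = [0, 2, 4, 3]
r4 m[φ6→X7] = [6, 4, 8, 1]
r4 m[φ6→X12] = [0, 4, 3, 2]
r4 m[X2→φ0] = [3, 9, 9, 3]
r4 m[X2→φ2] = [3, 5, 14, 6]
r4 m[X2→φ3] = [3, 8, 14, 4]
r4 m[X2→φ4] = [3, 5, 11, 5]
r4 m[X15→φ0] = [0, 0, 2, 2]
r4 m[X15→φ1] = [4, 4, 4, 4]
r4 m[X7→φ5] = [6, 4, 8, 1]
r4 m[X7→φ6] = [4, 4, 3, 1]
r4 m[X5→φ1] = [0, 0, 0, 0]
r4 m[X0→φ2] = [0, 0, 0, 0]
r4 m[X4→φ3] = [0, 0, 0, 0]
r4 m[X12→φ4] = [0, 6, 7, 5]
r4 m[X12→φ5] = [4, 12, 10, 8]
r4 m[X12→φ6] = [4, 10, 11, 9]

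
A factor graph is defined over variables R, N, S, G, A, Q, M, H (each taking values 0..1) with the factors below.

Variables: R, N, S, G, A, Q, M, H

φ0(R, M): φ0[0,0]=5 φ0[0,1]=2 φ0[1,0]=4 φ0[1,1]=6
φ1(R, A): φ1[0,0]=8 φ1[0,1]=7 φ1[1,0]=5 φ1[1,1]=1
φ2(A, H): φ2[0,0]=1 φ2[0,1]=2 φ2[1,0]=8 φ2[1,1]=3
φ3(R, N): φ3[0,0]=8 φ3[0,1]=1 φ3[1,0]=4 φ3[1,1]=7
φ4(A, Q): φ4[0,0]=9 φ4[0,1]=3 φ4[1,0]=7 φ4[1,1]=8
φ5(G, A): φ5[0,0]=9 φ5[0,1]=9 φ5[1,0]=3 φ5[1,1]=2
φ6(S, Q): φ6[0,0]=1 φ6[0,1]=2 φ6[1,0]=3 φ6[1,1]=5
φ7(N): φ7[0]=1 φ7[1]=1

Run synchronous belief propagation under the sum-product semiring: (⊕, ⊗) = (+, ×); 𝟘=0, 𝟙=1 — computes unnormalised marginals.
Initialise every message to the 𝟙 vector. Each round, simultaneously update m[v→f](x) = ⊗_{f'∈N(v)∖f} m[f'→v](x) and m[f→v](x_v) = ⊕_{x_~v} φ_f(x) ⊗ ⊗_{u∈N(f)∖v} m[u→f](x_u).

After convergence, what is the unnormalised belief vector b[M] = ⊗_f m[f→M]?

init: all messages = 𝟙 over 2 values
r1 m[φ0→R] = [7, 10]
r1 m[φ0→M] = [9, 8]
r1 m[φ1→R] = [15, 6]
r1 m[φ1→A] = [13, 8]
r1 m[φ2→A] = [3, 11]
r1 m[φ2→H] = [9, 5]
r1 m[φ3→R] = [9, 11]
r1 m[φ3→N] = [12, 8]
r1 m[φ4→A] = [12, 15]
r1 m[φ4→Q] = [16, 11]
r1 m[φ5→G] = [18, 5]
r1 m[φ5→A] = [12, 11]
r1 m[φ6→S] = [3, 8]
r1 m[φ6→Q] = [4, 7]
r1 m[φ7→N] = [1, 1]
r1 m[R→φ0] = [1, 1]
r1 m[R→φ1] = [1, 1]
r1 m[R→φ3] = [1, 1]
r1 m[N→φ3] = [1, 1]
r1 m[N→φ7] = [1, 1]
r1 m[S→φ6] = [1, 1]
r1 m[G→φ5] = [1, 1]
r1 m[A→φ1] = [1, 1]
r1 m[A→φ2] = [1, 1]
r1 m[A→φ4] = [1, 1]
r1 m[A→φ5] = [1, 1]
r1 m[Q→φ4] = [1, 1]
r1 m[Q→φ6] = [1, 1]
r1 m[M→φ0] = [1, 1]
r1 m[H→φ2] = [1, 1]
r2 m[φ0→R] = [7, 10]
r2 m[φ0→M] = [9, 8]
r2 m[φ1→R] = [15, 6]
r2 m[φ1→A] = [13, 8]
r2 m[φ2→A] = [3, 11]
r2 m[φ2→H] = [9, 5]
r2 m[φ3→R] = [9, 11]
r2 m[φ3→N] = [12, 8]
r2 m[φ4→A] = [12, 15]
r2 m[φ4→Q] = [16, 11]
r2 m[φ5→G] = [18, 5]
r2 m[φ5→A] = [12, 11]
r2 m[φ6→S] = [3, 8]
r2 m[φ6→Q] = [4, 7]
r2 m[φ7→N] = [1, 1]
r2 m[R→φ0] = [135, 66]
r2 m[R→φ1] = [63, 110]
r2 m[R→φ3] = [105, 60]
r2 m[N→φ3] = [1, 1]
r2 m[N→φ7] = [12, 8]
r2 m[S→φ6] = [1, 1]
r2 m[G→φ5] = [1, 1]
r2 m[A→φ1] = [432, 1815]
r2 m[A→φ2] = [1872, 1320]
r2 m[A→φ4] = [468, 968]
r2 m[A→φ5] = [468, 1320]
r2 m[Q→φ4] = [4, 7]
r2 m[Q→φ6] = [16, 11]
r2 m[M→φ0] = [1, 1]
r2 m[H→φ2] = [1, 1]
r3 m[φ0→R] = [7, 10]
r3 m[φ0→M] = [939, 666]
r3 m[φ1→R] = [16161, 3975]
r3 m[φ1→A] = [1054, 551]
r3 m[φ2→A] = [3, 11]
r3 m[φ2→H] = [12432, 7704]
r3 m[φ3→R] = [9, 11]
r3 m[φ3→N] = [1080, 525]
r3 m[φ4→A] = [57, 84]
r3 m[φ4→Q] = [10988, 9148]
r3 m[φ5→G] = [16092, 4044]
r3 m[φ5→A] = [12, 11]
r3 m[φ6→S] = [38, 103]
r3 m[φ6→Q] = [4, 7]
r3 m[φ7→N] = [1, 1]
r3 m[R→φ0] = [135, 66]
r3 m[R→φ1] = [63, 110]
r3 m[R→φ3] = [105, 60]
r3 m[N→φ3] = [1, 1]
r3 m[N→φ7] = [12, 8]
r3 m[S→φ6] = [1, 1]
r3 m[G→φ5] = [1, 1]
r3 m[A→φ1] = [432, 1815]
r3 m[A→φ2] = [1872, 1320]
r3 m[A→φ4] = [468, 968]
r3 m[A→φ5] = [468, 1320]
r3 m[Q→φ4] = [4, 7]
r3 m[Q→φ6] = [16, 11]
r3 m[M→φ0] = [1, 1]
r3 m[H→φ2] = [1, 1]
r4 m[φ0→R] = [7, 10]
r4 m[φ0→M] = [939, 666]
r4 m[φ1→R] = [16161, 3975]
r4 m[φ1→A] = [1054, 551]
r4 m[φ2→A] = [3, 11]
r4 m[φ2→H] = [12432, 7704]
r4 m[φ3→R] = [9, 11]
r4 m[φ3→N] = [1080, 525]
r4 m[φ4→A] = [57, 84]
r4 m[φ4→Q] = [10988, 9148]
r4 m[φ5→G] = [16092, 4044]
r4 m[φ5→A] = [12, 11]
r4 m[φ6→S] = [38, 103]
r4 m[φ6→Q] = [4, 7]
r4 m[φ7→N] = [1, 1]
r4 m[R→φ0] = [145449, 43725]
r4 m[R→φ1] = [63, 110]
r4 m[R→φ3] = [113127, 39750]
r4 m[N→φ3] = [1, 1]
r4 m[N→φ7] = [1080, 525]
r4 m[S→φ6] = [1, 1]
r4 m[G→φ5] = [1, 1]
r4 m[A→φ1] = [2052, 10164]
r4 m[A→φ2] = [720936, 509124]
r4 m[A→φ4] = [37944, 66671]
r4 m[A→φ5] = [180234, 509124]
r4 m[Q→φ4] = [4, 7]
r4 m[Q→φ6] = [10988, 9148]
r4 m[M→φ0] = [1, 1]
r4 m[H→φ2] = [1, 1]
r5 m[φ0→R] = [7, 10]
r5 m[φ0→M] = [902145, 553248]
r5 m[φ1→R] = [87564, 20424]
r5 m[φ1→A] = [1054, 551]
r5 m[φ2→A] = [3, 11]
r5 m[φ2→H] = [4793928, 2969244]
r5 m[φ3→R] = [9, 11]
r5 m[φ3→N] = [1064016, 391377]
r5 m[φ4→A] = [57, 84]
r5 m[φ4→Q] = [808193, 647200]
r5 m[φ5→G] = [6204222, 1558950]
r5 m[φ5→A] = [12, 11]
r5 m[φ6→S] = [29284, 78704]
r5 m[φ6→Q] = [4, 7]
r5 m[φ7→N] = [1, 1]
r5 m[R→φ0] = [145449, 43725]
r5 m[R→φ1] = [63, 110]
r5 m[R→φ3] = [113127, 39750]
r5 m[N→φ3] = [1, 1]
r5 m[N→φ7] = [1080, 525]
r5 m[S→φ6] = [1, 1]
r5 m[G→φ5] = [1, 1]
r5 m[A→φ1] = [2052, 10164]
r5 m[A→φ2] = [720936, 509124]
r5 m[A→φ4] = [37944, 66671]
r5 m[A→φ5] = [180234, 509124]
r5 m[Q→φ4] = [4, 7]
r5 m[Q→φ6] = [10988, 9148]
r5 m[M→φ0] = [1, 1]
r5 m[H→φ2] = [1, 1]
r6 m[φ0→R] = [7, 10]
r6 m[φ0→M] = [902145, 553248]
r6 m[φ1→R] = [87564, 20424]
r6 m[φ1→A] = [1054, 551]
r6 m[φ2→A] = [3, 11]
r6 m[φ2→H] = [4793928, 2969244]
r6 m[φ3→R] = [9, 11]
r6 m[φ3→N] = [1064016, 391377]
r6 m[φ4→A] = [57, 84]
r6 m[φ4→Q] = [808193, 647200]
r6 m[φ5→G] = [6204222, 1558950]
r6 m[φ5→A] = [12, 11]
r6 m[φ6→S] = [29284, 78704]
r6 m[φ6→Q] = [4, 7]
r6 m[φ7→N] = [1, 1]
r6 m[R→φ0] = [788076, 224664]
r6 m[R→φ1] = [63, 110]
r6 m[R→φ3] = [612948, 204240]
r6 m[N→φ3] = [1, 1]
r6 m[N→φ7] = [1064016, 391377]
r6 m[S→φ6] = [1, 1]
r6 m[G→φ5] = [1, 1]
r6 m[A→φ1] = [2052, 10164]
r6 m[A→φ2] = [720936, 509124]
r6 m[A→φ4] = [37944, 66671]
r6 m[A→φ5] = [180234, 509124]
r6 m[Q→φ4] = [4, 7]
r6 m[Q→φ6] = [808193, 647200]
r6 m[M→φ0] = [1, 1]
r6 m[H→φ2] = [1, 1]
r7 m[φ0→R] = [7, 10]
r7 m[φ0→M] = [4839036, 2924136]
r7 m[φ1→R] = [87564, 20424]
r7 m[φ1→A] = [1054, 551]
r7 m[φ2→A] = [3, 11]
r7 m[φ2→H] = [4793928, 2969244]
r7 m[φ3→R] = [9, 11]
r7 m[φ3→N] = [5720544, 2042628]
r7 m[φ4→A] = [57, 84]
r7 m[φ4→Q] = [808193, 647200]
r7 m[φ5→G] = [6204222, 1558950]
r7 m[φ5→A] = [12, 11]
r7 m[φ6→S] = [2102593, 5660579]
r7 m[φ6→Q] = [4, 7]
r7 m[φ7→N] = [1, 1]
r7 m[R→φ0] = [788076, 224664]
r7 m[R→φ1] = [63, 110]
r7 m[R→φ3] = [612948, 204240]
r7 m[N→φ3] = [1, 1]
r7 m[N→φ7] = [1064016, 391377]
r7 m[S→φ6] = [1, 1]
r7 m[G→φ5] = [1, 1]
r7 m[A→φ1] = [2052, 10164]
r7 m[A→φ2] = [720936, 509124]
r7 m[A→φ4] = [37944, 66671]
r7 m[A→φ5] = [180234, 509124]
r7 m[Q→φ4] = [4, 7]
r7 m[Q→φ6] = [808193, 647200]
r7 m[M→φ0] = [1, 1]
r7 m[H→φ2] = [1, 1]
r8 m[φ0→R] = [7, 10]
r8 m[φ0→M] = [4839036, 2924136]
r8 m[φ1→R] = [87564, 20424]
r8 m[φ1→A] = [1054, 551]
r8 m[φ2→A] = [3, 11]
r8 m[φ2→H] = [4793928, 2969244]
r8 m[φ3→R] = [9, 11]
r8 m[φ3→N] = [5720544, 2042628]
r8 m[φ4→A] = [57, 84]
r8 m[φ4→Q] = [808193, 647200]
r8 m[φ5→G] = [6204222, 1558950]
r8 m[φ5→A] = [12, 11]
r8 m[φ6→S] = [2102593, 5660579]
r8 m[φ6→Q] = [4, 7]
r8 m[φ7→N] = [1, 1]
r8 m[R→φ0] = [788076, 224664]
r8 m[R→φ1] = [63, 110]
r8 m[R→φ3] = [612948, 204240]
r8 m[N→φ3] = [1, 1]
r8 m[N→φ7] = [5720544, 2042628]
r8 m[S→φ6] = [1, 1]
r8 m[G→φ5] = [1, 1]
r8 m[A→φ1] = [2052, 10164]
r8 m[A→φ2] = [720936, 509124]
r8 m[A→φ4] = [37944, 66671]
r8 m[A→φ5] = [180234, 509124]
r8 m[Q→φ4] = [4, 7]
r8 m[Q→φ6] = [808193, 647200]
r8 m[M→φ0] = [1, 1]
r8 m[H→φ2] = [1, 1]
r9 m[φ0→R] = [7, 10]
r9 m[φ0→M] = [4839036, 2924136]
r9 m[φ1→R] = [87564, 20424]
r9 m[φ1→A] = [1054, 551]
r9 m[φ2→A] = [3, 11]
r9 m[φ2→H] = [4793928, 2969244]
r9 m[φ3→R] = [9, 11]
r9 m[φ3→N] = [5720544, 2042628]
r9 m[φ4→A] = [57, 84]
r9 m[φ4→Q] = [808193, 647200]
r9 m[φ5→G] = [6204222, 1558950]
r9 m[φ5→A] = [12, 11]
r9 m[φ6→S] = [2102593, 5660579]
r9 m[φ6→Q] = [4, 7]
r9 m[φ7→N] = [1, 1]
r9 m[R→φ0] = [788076, 224664]
r9 m[R→φ1] = [63, 110]
r9 m[R→φ3] = [612948, 204240]
r9 m[N→φ3] = [1, 1]
r9 m[N→φ7] = [5720544, 2042628]
r9 m[S→φ6] = [1, 1]
r9 m[G→φ5] = [1, 1]
r9 m[A→φ1] = [2052, 10164]
r9 m[A→φ2] = [720936, 509124]
r9 m[A→φ4] = [37944, 66671]
r9 m[A→φ5] = [180234, 509124]
r9 m[Q→φ4] = [4, 7]
r9 m[Q→φ6] = [808193, 647200]
r9 m[M→φ0] = [1, 1]
r9 m[H→φ2] = [1, 1]
fixed point reached at round 9
b[M] = ⊗ incoming = [4839036, 2924136]

b[M] = [4839036, 2924136]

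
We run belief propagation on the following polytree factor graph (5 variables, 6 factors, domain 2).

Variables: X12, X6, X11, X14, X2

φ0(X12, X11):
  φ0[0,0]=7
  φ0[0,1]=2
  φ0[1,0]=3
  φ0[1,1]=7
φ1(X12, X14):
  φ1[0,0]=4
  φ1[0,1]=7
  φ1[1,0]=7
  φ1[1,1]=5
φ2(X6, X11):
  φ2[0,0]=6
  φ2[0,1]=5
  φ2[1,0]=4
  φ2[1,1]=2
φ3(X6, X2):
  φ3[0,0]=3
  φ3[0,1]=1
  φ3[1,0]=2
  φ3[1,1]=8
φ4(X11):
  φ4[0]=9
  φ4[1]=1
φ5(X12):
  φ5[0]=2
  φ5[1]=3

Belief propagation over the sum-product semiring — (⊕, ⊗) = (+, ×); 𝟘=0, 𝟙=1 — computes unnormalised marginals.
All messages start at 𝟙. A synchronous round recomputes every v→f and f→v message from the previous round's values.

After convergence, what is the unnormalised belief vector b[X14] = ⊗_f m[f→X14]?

b[X14] = [75064, 87688]

init: all messages = 𝟙 over 2 values
r1 m[φ0→X12] = [9, 10]
r1 m[φ0→X11] = [10, 9]
r1 m[φ1→X12] = [11, 12]
r1 m[φ1→X14] = [11, 12]
r1 m[φ2→X6] = [11, 6]
r1 m[φ2→X11] = [10, 7]
r1 m[φ3→X6] = [4, 10]
r1 m[φ3→X2] = [5, 9]
r1 m[φ4→X11] = [9, 1]
r1 m[φ5→X12] = [2, 3]
r1 m[X12→φ0] = [1, 1]
r1 m[X12→φ1] = [1, 1]
r1 m[X12→φ5] = [1, 1]
r1 m[X6→φ2] = [1, 1]
r1 m[X6→φ3] = [1, 1]
r1 m[X11→φ0] = [1, 1]
r1 m[X11→φ2] = [1, 1]
r1 m[X11→φ4] = [1, 1]
r1 m[X14→φ1] = [1, 1]
r1 m[X2→φ3] = [1, 1]
r2 m[φ0→X12] = [9, 10]
r2 m[φ0→X11] = [10, 9]
r2 m[φ1→X12] = [11, 12]
r2 m[φ1→X14] = [11, 12]
r2 m[φ2→X6] = [11, 6]
r2 m[φ2→X11] = [10, 7]
r2 m[φ3→X6] = [4, 10]
r2 m[φ3→X2] = [5, 9]
r2 m[φ4→X11] = [9, 1]
r2 m[φ5→X12] = [2, 3]
r2 m[X12→φ0] = [22, 36]
r2 m[X12→φ1] = [18, 30]
r2 m[X12→φ5] = [99, 120]
r2 m[X6→φ2] = [4, 10]
r2 m[X6→φ3] = [11, 6]
r2 m[X11→φ0] = [90, 7]
r2 m[X11→φ2] = [90, 9]
r2 m[X11→φ4] = [100, 63]
r2 m[X14→φ1] = [1, 1]
r2 m[X2→φ3] = [1, 1]
r3 m[φ0→X12] = [644, 319]
r3 m[φ0→X11] = [262, 296]
r3 m[φ1→X12] = [11, 12]
r3 m[φ1→X14] = [282, 276]
r3 m[φ2→X6] = [585, 378]
r3 m[φ2→X11] = [64, 40]
r3 m[φ3→X6] = [4, 10]
r3 m[φ3→X2] = [45, 59]
r3 m[φ4→X11] = [9, 1]
r3 m[φ5→X12] = [2, 3]
r3 m[X12→φ0] = [22, 36]
r3 m[X12→φ1] = [18, 30]
r3 m[X12→φ5] = [99, 120]
r3 m[X6→φ2] = [4, 10]
r3 m[X6→φ3] = [11, 6]
r3 m[X11→φ0] = [90, 7]
r3 m[X11→φ2] = [90, 9]
r3 m[X11→φ4] = [100, 63]
r3 m[X14→φ1] = [1, 1]
r3 m[X2→φ3] = [1, 1]
r4 m[φ0→X12] = [644, 319]
r4 m[φ0→X11] = [262, 296]
r4 m[φ1→X12] = [11, 12]
r4 m[φ1→X14] = [282, 276]
r4 m[φ2→X6] = [585, 378]
r4 m[φ2→X11] = [64, 40]
r4 m[φ3→X6] = [4, 10]
r4 m[φ3→X2] = [45, 59]
r4 m[φ4→X11] = [9, 1]
r4 m[φ5→X12] = [2, 3]
r4 m[X12→φ0] = [22, 36]
r4 m[X12→φ1] = [1288, 957]
r4 m[X12→φ5] = [7084, 3828]
r4 m[X6→φ2] = [4, 10]
r4 m[X6→φ3] = [585, 378]
r4 m[X11→φ0] = [576, 40]
r4 m[X11→φ2] = [2358, 296]
r4 m[X11→φ4] = [16768, 11840]
r4 m[X14→φ1] = [1, 1]
r4 m[X2→φ3] = [1, 1]
r5 m[φ0→X12] = [4112, 2008]
r5 m[φ0→X11] = [262, 296]
r5 m[φ1→X12] = [11, 12]
r5 m[φ1→X14] = [11851, 13801]
r5 m[φ2→X6] = [15628, 10024]
r5 m[φ2→X11] = [64, 40]
r5 m[φ3→X6] = [4, 10]
r5 m[φ3→X2] = [2511, 3609]
r5 m[φ4→X11] = [9, 1]
r5 m[φ5→X12] = [2, 3]
r5 m[X12→φ0] = [22, 36]
r5 m[X12→φ1] = [1288, 957]
r5 m[X12→φ5] = [7084, 3828]
r5 m[X6→φ2] = [4, 10]
r5 m[X6→φ3] = [585, 378]
r5 m[X11→φ0] = [576, 40]
r5 m[X11→φ2] = [2358, 296]
r5 m[X11→φ4] = [16768, 11840]
r5 m[X14→φ1] = [1, 1]
r5 m[X2→φ3] = [1, 1]
r6 m[φ0→X12] = [4112, 2008]
r6 m[φ0→X11] = [262, 296]
r6 m[φ1→X12] = [11, 12]
r6 m[φ1→X14] = [11851, 13801]
r6 m[φ2→X6] = [15628, 10024]
r6 m[φ2→X11] = [64, 40]
r6 m[φ3→X6] = [4, 10]
r6 m[φ3→X2] = [2511, 3609]
r6 m[φ4→X11] = [9, 1]
r6 m[φ5→X12] = [2, 3]
r6 m[X12→φ0] = [22, 36]
r6 m[X12→φ1] = [8224, 6024]
r6 m[X12→φ5] = [45232, 24096]
r6 m[X6→φ2] = [4, 10]
r6 m[X6→φ3] = [15628, 10024]
r6 m[X11→φ0] = [576, 40]
r6 m[X11→φ2] = [2358, 296]
r6 m[X11→φ4] = [16768, 11840]
r6 m[X14→φ1] = [1, 1]
r6 m[X2→φ3] = [1, 1]
r7 m[φ0→X12] = [4112, 2008]
r7 m[φ0→X11] = [262, 296]
r7 m[φ1→X12] = [11, 12]
r7 m[φ1→X14] = [75064, 87688]
r7 m[φ2→X6] = [15628, 10024]
r7 m[φ2→X11] = [64, 40]
r7 m[φ3→X6] = [4, 10]
r7 m[φ3→X2] = [66932, 95820]
r7 m[φ4→X11] = [9, 1]
r7 m[φ5→X12] = [2, 3]
r7 m[X12→φ0] = [22, 36]
r7 m[X12→φ1] = [8224, 6024]
r7 m[X12→φ5] = [45232, 24096]
r7 m[X6→φ2] = [4, 10]
r7 m[X6→φ3] = [15628, 10024]
r7 m[X11→φ0] = [576, 40]
r7 m[X11→φ2] = [2358, 296]
r7 m[X11→φ4] = [16768, 11840]
r7 m[X14→φ1] = [1, 1]
r7 m[X2→φ3] = [1, 1]
r8 m[φ0→X12] = [4112, 2008]
r8 m[φ0→X11] = [262, 296]
r8 m[φ1→X12] = [11, 12]
r8 m[φ1→X14] = [75064, 87688]
r8 m[φ2→X6] = [15628, 10024]
r8 m[φ2→X11] = [64, 40]
r8 m[φ3→X6] = [4, 10]
r8 m[φ3→X2] = [66932, 95820]
r8 m[φ4→X11] = [9, 1]
r8 m[φ5→X12] = [2, 3]
r8 m[X12→φ0] = [22, 36]
r8 m[X12→φ1] = [8224, 6024]
r8 m[X12→φ5] = [45232, 24096]
r8 m[X6→φ2] = [4, 10]
r8 m[X6→φ3] = [15628, 10024]
r8 m[X11→φ0] = [576, 40]
r8 m[X11→φ2] = [2358, 296]
r8 m[X11→φ4] = [16768, 11840]
r8 m[X14→φ1] = [1, 1]
r8 m[X2→φ3] = [1, 1]
fixed point reached at round 8
b[X14] = ⊗ incoming = [75064, 87688]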